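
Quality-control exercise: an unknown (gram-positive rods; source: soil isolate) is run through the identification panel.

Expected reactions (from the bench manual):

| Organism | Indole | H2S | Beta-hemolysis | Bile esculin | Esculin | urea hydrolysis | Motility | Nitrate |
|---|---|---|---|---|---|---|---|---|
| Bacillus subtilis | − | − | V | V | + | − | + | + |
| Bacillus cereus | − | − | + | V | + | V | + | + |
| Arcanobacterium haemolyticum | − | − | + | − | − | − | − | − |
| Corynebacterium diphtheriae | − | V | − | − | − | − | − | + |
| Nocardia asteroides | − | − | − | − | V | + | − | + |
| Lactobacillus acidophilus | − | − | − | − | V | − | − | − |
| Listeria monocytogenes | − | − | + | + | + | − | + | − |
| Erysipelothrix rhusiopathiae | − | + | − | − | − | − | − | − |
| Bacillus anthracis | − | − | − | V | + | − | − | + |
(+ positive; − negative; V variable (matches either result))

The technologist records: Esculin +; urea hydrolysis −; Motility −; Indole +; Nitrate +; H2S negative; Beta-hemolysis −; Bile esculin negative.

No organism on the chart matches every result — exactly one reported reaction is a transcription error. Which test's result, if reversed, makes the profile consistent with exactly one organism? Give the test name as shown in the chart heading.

Indole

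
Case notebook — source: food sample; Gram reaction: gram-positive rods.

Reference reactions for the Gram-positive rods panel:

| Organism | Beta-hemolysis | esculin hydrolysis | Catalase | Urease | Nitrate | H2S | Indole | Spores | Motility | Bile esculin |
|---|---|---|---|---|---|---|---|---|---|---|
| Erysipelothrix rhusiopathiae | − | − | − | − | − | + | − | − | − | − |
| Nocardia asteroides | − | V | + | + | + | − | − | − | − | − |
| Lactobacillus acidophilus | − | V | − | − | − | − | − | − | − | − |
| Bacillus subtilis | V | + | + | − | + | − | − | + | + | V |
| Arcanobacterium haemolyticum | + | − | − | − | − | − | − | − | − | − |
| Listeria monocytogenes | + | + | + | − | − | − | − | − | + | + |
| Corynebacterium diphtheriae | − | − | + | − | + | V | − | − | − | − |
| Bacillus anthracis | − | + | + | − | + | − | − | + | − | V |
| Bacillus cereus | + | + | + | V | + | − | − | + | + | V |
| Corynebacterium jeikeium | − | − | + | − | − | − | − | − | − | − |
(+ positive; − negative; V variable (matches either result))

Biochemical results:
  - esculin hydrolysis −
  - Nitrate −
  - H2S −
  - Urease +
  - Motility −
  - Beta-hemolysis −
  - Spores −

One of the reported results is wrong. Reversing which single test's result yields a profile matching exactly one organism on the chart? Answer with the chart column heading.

As reported, no row in the chart matches all 7 reactions.
Reversing esculin hydrolysis → still no organism matches.
Reversing Urease → 2 organisms match (not unique).
Reversing Spores → still no organism matches.
Reversing Nitrate (to +) → unique match: Nocardia asteroides.
Reversing Beta-hemolysis → still no organism matches.
Reversing H2S → still no organism matches.
Reversing Motility → still no organism matches.

Nitrate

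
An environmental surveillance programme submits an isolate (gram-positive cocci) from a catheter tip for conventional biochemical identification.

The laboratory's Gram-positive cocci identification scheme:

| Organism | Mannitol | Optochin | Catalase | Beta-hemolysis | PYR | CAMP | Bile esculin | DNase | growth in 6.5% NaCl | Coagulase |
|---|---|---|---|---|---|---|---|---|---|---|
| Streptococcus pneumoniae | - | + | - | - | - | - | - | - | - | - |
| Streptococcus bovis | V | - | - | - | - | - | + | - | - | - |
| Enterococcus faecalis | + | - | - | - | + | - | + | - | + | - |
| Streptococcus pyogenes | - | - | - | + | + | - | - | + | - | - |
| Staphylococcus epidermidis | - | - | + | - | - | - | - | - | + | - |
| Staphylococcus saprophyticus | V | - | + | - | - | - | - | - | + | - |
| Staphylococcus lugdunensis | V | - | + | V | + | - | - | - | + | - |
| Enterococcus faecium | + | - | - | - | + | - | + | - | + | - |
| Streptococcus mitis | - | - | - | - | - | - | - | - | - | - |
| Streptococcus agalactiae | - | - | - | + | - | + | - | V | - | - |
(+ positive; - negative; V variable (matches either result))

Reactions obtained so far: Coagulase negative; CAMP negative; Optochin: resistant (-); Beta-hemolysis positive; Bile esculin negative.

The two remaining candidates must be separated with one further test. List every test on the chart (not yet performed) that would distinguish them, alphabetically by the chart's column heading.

Catalase, DNase, growth in 6.5% NaCl

Optochin -: excludes Streptococcus pneumoniae — 9 left.
CAMP -: excludes Streptococcus agalactiae — 8 left.
Bile esculin -: excludes Streptococcus bovis, Enterococcus faecalis, Enterococcus faecium — 5 left.
Coagulase -: all 5 remaining candidates are consistent.
Beta-hemolysis +: excludes Staphylococcus epidermidis, Staphylococcus saprophyticus, Streptococcus mitis — 2 left.
Two candidates remain: Staphylococcus lugdunensis and Streptococcus pyogenes.
  Mannitol: V vs - — variable for at least one, does not separate.
  Catalase: Staphylococcus lugdunensis +, Streptococcus pyogenes - — discriminates.
  PYR: + vs + — same for both, does not separate.
  DNase: Staphylococcus lugdunensis -, Streptococcus pyogenes + — discriminates.
  growth in 6.5% NaCl: Staphylococcus lugdunensis +, Streptococcus pyogenes - — discriminates.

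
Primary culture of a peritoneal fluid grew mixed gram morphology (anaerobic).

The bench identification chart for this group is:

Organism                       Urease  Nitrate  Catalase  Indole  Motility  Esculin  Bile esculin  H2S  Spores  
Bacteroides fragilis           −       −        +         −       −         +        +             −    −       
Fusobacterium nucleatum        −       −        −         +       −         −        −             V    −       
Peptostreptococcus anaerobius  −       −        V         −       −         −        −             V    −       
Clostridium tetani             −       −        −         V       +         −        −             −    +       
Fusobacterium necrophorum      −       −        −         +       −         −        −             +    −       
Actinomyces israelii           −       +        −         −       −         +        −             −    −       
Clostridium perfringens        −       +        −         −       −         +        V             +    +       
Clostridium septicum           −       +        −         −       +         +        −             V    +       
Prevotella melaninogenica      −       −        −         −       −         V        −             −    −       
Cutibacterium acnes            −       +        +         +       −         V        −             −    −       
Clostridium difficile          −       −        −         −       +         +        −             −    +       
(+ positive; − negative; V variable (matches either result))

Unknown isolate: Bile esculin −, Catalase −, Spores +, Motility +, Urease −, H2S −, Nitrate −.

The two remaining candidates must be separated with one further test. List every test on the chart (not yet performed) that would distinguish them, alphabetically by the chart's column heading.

Catalase −: excludes Bacteroides fragilis, Cutibacterium acnes — 9 left.
H2S −: excludes Fusobacterium necrophorum, Clostridium perfringens — 7 left.
Spores +: excludes Fusobacterium nucleatum, Peptostreptococcus anaerobius, Actinomyces israelii, Prevotella melaninogenica — 3 left.
Bile esculin −: all 3 remaining candidates are consistent.
Motility +: all 3 remaining candidates are consistent.
Urease −: all 3 remaining candidates are consistent.
Nitrate −: excludes Clostridium septicum — 2 left.
Two candidates remain: Clostridium difficile and Clostridium tetani.
  Indole: − vs V — variable for at least one, does not separate.
  Esculin: Clostridium difficile +, Clostridium tetani − — discriminates.

Esculin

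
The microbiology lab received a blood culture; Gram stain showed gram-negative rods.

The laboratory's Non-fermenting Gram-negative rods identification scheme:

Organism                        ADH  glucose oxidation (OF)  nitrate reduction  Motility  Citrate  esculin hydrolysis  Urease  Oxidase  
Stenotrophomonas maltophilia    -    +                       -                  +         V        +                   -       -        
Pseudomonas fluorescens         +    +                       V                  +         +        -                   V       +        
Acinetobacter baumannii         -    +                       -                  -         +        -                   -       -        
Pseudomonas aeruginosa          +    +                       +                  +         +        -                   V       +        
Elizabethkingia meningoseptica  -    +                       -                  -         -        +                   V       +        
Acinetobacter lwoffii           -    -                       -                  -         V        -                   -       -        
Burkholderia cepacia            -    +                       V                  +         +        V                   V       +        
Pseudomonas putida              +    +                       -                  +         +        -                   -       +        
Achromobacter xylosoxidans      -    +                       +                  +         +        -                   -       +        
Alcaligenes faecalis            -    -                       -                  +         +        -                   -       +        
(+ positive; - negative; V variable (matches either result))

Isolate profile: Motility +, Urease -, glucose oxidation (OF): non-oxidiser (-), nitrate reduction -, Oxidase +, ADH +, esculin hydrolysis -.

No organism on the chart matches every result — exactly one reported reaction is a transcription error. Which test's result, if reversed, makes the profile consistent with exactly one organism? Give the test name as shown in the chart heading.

As reported, no row in the chart matches all 7 reactions.
Reversing Urease → still no organism matches.
Reversing glucose oxidation (OF) → 2 organisms match (not unique).
Reversing esculin hydrolysis → still no organism matches.
Reversing Motility → still no organism matches.
Reversing Oxidase → still no organism matches.
Reversing ADH (to -) → unique match: Alcaligenes faecalis.
Reversing nitrate reduction → still no organism matches.

ADH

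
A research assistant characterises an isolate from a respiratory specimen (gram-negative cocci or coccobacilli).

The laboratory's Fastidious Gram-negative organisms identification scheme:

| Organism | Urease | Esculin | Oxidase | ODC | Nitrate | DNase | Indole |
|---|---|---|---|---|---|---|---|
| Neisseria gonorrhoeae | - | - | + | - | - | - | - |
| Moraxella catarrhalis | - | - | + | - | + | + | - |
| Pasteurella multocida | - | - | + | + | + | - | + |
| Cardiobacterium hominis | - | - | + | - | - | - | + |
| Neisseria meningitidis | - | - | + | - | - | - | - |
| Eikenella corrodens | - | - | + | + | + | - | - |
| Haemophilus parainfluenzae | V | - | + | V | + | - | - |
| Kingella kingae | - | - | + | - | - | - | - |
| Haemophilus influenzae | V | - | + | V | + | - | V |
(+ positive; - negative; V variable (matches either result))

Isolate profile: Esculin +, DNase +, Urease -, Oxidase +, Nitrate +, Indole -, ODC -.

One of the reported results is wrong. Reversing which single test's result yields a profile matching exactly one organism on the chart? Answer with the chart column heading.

Esculin

As reported, no row in the chart matches all 7 reactions.
Reversing Indole → still no organism matches.
Reversing DNase → still no organism matches.
Reversing ODC → still no organism matches.
Reversing Nitrate → still no organism matches.
Reversing Esculin (to -) → unique match: Moraxella catarrhalis.
Reversing Oxidase → still no organism matches.
Reversing Urease → still no organism matches.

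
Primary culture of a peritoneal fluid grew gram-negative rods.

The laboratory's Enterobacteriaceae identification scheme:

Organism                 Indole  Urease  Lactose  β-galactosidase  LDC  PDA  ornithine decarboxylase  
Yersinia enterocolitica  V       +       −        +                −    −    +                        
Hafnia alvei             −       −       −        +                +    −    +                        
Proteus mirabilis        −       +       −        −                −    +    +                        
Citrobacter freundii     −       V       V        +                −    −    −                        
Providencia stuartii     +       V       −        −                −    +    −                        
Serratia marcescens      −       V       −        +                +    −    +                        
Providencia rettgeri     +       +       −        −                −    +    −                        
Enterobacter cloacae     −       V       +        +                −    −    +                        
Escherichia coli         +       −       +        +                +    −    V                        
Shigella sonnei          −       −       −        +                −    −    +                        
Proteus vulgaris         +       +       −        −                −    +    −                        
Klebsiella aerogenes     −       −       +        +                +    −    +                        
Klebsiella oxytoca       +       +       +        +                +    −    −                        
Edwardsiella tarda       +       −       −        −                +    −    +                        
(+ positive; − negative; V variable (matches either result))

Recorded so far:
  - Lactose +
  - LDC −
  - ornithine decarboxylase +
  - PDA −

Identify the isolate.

Enterobacter cloacae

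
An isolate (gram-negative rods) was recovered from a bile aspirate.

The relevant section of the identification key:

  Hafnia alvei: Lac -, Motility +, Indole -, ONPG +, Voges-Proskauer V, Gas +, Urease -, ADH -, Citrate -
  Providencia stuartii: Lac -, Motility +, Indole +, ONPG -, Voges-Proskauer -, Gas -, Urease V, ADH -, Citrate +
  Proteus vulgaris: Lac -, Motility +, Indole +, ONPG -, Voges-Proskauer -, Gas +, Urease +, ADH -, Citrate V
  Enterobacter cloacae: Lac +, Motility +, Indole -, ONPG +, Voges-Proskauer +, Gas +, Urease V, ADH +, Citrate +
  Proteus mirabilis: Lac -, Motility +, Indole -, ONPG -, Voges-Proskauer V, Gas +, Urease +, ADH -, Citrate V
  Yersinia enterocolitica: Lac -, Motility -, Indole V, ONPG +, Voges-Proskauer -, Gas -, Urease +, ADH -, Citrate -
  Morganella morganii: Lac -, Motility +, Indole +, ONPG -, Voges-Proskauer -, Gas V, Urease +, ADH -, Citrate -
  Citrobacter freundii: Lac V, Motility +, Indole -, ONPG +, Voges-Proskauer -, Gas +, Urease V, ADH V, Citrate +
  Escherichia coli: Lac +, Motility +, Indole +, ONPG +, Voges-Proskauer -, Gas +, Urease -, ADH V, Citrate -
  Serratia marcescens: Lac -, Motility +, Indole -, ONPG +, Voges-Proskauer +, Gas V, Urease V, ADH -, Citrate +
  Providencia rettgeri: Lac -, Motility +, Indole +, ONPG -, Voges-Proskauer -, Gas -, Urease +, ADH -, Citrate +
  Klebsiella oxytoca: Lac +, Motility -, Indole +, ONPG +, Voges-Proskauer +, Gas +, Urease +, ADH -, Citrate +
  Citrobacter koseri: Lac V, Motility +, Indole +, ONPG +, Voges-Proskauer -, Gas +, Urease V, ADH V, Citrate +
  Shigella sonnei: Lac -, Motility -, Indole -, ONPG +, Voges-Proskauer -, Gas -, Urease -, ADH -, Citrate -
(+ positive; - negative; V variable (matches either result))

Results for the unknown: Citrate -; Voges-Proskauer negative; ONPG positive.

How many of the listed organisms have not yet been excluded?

ONPG +: excludes 5 organisms — 9 left.
Voges-Proskauer -: excludes Enterobacter cloacae, Serratia marcescens, Klebsiella oxytoca — 6 left.
Citrate -: excludes Citrobacter freundii, Citrobacter koseri — 4 left.
Still consistent: Escherichia coli, Hafnia alvei, Shigella sonnei, Yersinia enterocolitica.

4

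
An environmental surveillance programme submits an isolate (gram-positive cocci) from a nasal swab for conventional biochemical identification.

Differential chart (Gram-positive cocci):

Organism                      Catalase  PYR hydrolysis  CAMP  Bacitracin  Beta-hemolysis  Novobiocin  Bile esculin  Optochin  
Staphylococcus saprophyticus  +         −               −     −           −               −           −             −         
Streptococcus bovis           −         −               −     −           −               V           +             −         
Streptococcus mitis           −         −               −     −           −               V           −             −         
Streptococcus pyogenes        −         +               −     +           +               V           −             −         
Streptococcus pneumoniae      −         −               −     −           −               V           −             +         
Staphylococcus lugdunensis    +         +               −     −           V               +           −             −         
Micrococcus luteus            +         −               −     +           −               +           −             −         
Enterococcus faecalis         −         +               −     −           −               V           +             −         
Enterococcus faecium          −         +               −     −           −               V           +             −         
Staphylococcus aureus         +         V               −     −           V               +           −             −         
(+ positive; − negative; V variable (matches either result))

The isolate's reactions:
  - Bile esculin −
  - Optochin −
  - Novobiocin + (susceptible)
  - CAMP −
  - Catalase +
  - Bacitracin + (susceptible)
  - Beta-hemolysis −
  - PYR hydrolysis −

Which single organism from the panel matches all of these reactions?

Novobiocin +: excludes Staphylococcus saprophyticus — 9 left.
CAMP −: all 9 remaining candidates are consistent.
Optochin −: excludes Streptococcus pneumoniae — 8 left.
Bile esculin −: excludes Streptococcus bovis, Enterococcus faecalis, Enterococcus faecium — 5 left.
Bacitracin +: excludes Streptococcus mitis, Staphylococcus lugdunensis, Staphylococcus aureus — 2 left.
Catalase +: excludes Streptococcus pyogenes — 1 left.
PYR hydrolysis −: the one remaining candidate is consistent.
Beta-hemolysis −: the one remaining candidate is consistent.

Micrococcus luteus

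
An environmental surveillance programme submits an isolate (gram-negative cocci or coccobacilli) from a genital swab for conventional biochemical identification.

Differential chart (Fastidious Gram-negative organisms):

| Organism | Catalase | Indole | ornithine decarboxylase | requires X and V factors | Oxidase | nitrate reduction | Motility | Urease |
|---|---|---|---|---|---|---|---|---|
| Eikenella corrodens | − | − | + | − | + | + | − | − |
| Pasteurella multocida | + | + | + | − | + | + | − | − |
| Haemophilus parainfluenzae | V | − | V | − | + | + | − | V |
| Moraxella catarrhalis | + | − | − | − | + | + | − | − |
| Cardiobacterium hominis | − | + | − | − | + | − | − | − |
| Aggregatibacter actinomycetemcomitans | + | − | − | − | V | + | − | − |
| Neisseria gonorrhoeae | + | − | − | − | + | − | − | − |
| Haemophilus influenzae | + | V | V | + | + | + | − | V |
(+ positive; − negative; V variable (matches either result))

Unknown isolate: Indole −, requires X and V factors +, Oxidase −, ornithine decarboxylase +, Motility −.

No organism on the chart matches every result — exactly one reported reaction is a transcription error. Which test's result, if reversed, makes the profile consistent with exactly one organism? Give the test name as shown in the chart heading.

As reported, no row in the chart matches all 5 reactions.
Reversing Oxidase (to +) → unique match: Haemophilus influenzae.
Reversing ornithine decarboxylase → still no organism matches.
Reversing Motility → still no organism matches.
Reversing Indole → still no organism matches.
Reversing requires X and V factors → still no organism matches.

Oxidase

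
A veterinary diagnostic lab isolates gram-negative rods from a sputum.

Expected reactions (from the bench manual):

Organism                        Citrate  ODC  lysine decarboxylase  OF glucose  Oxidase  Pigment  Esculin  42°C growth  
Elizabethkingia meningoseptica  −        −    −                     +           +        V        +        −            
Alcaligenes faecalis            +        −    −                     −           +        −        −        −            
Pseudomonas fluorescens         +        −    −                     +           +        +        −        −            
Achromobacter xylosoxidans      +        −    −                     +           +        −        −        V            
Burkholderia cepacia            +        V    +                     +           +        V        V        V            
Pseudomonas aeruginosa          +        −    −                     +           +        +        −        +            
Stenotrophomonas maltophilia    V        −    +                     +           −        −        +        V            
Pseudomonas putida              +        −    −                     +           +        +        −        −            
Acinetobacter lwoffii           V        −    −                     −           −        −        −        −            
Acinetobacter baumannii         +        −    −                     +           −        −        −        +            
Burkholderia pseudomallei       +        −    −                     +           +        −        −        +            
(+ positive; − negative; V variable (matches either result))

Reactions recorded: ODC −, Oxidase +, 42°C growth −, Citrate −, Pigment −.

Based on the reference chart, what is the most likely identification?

Elizabethkingia meningoseptica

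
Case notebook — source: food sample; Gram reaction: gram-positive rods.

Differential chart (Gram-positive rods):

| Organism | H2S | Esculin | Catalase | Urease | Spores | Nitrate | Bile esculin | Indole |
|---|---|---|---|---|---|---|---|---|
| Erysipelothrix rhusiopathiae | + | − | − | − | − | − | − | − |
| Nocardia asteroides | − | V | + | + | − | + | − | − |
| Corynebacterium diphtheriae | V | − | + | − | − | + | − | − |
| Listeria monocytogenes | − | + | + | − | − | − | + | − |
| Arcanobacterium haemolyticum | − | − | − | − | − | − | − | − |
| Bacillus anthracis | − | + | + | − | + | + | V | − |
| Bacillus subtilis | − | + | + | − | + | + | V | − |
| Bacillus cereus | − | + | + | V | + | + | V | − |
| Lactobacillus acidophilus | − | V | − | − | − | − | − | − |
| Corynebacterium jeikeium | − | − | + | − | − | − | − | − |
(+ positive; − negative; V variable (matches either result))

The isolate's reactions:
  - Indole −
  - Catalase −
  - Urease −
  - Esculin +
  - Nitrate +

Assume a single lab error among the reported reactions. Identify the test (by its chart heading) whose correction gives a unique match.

As reported, no row in the chart matches all 5 reactions.
Reversing Urease → still no organism matches.
Reversing Nitrate (to −) → unique match: Lactobacillus acidophilus.
Reversing Esculin → still no organism matches.
Reversing Catalase → 3 organisms match (not unique).
Reversing Indole → still no organism matches.

Nitrate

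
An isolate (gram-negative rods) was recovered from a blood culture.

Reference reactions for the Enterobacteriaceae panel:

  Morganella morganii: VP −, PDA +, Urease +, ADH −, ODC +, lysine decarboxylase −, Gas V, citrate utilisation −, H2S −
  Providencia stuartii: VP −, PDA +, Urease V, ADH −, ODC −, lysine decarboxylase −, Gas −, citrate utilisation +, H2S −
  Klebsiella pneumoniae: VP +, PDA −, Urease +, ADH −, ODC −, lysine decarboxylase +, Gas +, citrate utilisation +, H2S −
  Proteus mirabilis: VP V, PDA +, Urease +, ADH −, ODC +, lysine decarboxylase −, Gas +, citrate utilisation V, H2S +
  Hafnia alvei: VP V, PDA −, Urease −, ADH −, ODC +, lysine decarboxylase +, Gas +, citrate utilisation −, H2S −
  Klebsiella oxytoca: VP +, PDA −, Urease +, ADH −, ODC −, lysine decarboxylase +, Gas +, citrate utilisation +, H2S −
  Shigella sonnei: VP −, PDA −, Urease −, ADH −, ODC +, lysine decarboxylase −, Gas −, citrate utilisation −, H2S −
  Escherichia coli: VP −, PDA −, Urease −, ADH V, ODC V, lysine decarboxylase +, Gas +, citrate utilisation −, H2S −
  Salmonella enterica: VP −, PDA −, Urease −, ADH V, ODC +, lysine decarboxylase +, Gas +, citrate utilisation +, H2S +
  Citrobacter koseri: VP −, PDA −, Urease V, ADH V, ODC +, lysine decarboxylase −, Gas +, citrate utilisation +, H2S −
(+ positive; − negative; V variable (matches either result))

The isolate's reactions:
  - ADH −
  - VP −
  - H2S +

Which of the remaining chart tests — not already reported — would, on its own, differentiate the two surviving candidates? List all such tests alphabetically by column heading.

lysine decarboxylase, PDA, Urease

VP −: excludes Klebsiella pneumoniae, Klebsiella oxytoca — 8 left.
ADH −: all 8 remaining candidates are consistent.
H2S +: excludes 6 organisms — 2 left.
Two candidates remain: Proteus mirabilis and Salmonella enterica.
  PDA: Proteus mirabilis +, Salmonella enterica − — discriminates.
  Urease: Proteus mirabilis +, Salmonella enterica − — discriminates.
  ODC: + vs + — same for both, does not separate.
  lysine decarboxylase: Proteus mirabilis −, Salmonella enterica + — discriminates.
  Gas: + vs + — same for both, does not separate.
  citrate utilisation: V vs + — variable for at least one, does not separate.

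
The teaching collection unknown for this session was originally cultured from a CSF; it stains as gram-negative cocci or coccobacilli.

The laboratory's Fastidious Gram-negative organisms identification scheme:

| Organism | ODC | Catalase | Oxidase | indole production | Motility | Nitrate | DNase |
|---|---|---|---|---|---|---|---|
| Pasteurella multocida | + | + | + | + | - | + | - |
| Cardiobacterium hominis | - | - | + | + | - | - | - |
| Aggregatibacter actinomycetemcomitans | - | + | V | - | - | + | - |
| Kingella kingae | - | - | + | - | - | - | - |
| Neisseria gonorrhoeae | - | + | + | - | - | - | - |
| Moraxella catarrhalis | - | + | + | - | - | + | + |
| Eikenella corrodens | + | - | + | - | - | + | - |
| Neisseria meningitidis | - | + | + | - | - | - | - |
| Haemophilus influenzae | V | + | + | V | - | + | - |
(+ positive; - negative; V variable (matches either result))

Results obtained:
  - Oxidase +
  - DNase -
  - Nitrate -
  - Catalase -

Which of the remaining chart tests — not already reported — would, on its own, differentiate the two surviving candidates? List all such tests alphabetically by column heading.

DNase -: excludes Moraxella catarrhalis — 8 left.
Oxidase +: all 8 remaining candidates are consistent.
Catalase -: excludes 5 organisms — 3 left.
Nitrate -: excludes Eikenella corrodens — 2 left.
Two candidates remain: Cardiobacterium hominis and Kingella kingae.
  ODC: - vs - — same for both, does not separate.
  indole production: Cardiobacterium hominis +, Kingella kingae - — discriminates.
  Motility: - vs - — same for both, does not separate.

indole production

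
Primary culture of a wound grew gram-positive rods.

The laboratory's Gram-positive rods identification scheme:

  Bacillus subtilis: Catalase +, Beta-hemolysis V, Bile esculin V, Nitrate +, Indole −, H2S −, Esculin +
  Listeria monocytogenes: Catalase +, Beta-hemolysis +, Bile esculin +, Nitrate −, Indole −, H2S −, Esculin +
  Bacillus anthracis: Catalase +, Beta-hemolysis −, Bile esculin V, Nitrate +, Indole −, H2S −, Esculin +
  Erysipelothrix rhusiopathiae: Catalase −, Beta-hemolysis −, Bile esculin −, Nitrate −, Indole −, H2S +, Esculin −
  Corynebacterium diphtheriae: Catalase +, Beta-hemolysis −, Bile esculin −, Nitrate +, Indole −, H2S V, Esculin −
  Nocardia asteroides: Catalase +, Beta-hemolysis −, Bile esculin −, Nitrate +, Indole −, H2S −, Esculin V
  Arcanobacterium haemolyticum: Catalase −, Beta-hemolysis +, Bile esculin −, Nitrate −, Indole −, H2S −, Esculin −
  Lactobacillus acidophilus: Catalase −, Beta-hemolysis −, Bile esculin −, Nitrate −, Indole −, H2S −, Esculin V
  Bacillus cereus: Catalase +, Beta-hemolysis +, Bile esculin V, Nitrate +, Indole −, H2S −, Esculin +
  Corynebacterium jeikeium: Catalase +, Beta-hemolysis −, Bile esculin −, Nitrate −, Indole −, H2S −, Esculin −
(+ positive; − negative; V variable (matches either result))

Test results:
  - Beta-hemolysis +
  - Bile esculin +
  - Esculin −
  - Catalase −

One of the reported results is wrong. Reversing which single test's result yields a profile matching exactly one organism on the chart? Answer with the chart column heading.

Bile esculin

As reported, no row in the chart matches all 4 reactions.
Reversing Esculin → still no organism matches.
Reversing Bile esculin (to −) → unique match: Arcanobacterium haemolyticum.
Reversing Catalase → still no organism matches.
Reversing Beta-hemolysis → still no organism matches.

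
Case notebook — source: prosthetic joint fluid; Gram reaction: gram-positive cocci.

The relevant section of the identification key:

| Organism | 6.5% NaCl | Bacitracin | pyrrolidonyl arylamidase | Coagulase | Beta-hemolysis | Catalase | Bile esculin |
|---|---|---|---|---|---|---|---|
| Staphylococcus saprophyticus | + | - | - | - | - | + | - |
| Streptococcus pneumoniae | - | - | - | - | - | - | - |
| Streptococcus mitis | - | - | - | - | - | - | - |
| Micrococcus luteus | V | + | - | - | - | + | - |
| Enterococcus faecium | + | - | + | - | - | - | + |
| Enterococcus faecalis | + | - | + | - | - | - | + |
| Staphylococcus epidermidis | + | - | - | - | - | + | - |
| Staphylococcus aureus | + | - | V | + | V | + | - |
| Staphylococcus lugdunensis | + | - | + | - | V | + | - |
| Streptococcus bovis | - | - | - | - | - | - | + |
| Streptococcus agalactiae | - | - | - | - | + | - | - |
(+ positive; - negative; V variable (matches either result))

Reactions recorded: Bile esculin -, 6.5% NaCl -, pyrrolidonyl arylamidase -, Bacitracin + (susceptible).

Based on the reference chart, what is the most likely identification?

Bacitracin +: excludes 10 organisms — 1 left.
6.5% NaCl -: the one remaining candidate is consistent.
pyrrolidonyl arylamidase -: the one remaining candidate is consistent.
Bile esculin -: the one remaining candidate is consistent.

Micrococcus luteus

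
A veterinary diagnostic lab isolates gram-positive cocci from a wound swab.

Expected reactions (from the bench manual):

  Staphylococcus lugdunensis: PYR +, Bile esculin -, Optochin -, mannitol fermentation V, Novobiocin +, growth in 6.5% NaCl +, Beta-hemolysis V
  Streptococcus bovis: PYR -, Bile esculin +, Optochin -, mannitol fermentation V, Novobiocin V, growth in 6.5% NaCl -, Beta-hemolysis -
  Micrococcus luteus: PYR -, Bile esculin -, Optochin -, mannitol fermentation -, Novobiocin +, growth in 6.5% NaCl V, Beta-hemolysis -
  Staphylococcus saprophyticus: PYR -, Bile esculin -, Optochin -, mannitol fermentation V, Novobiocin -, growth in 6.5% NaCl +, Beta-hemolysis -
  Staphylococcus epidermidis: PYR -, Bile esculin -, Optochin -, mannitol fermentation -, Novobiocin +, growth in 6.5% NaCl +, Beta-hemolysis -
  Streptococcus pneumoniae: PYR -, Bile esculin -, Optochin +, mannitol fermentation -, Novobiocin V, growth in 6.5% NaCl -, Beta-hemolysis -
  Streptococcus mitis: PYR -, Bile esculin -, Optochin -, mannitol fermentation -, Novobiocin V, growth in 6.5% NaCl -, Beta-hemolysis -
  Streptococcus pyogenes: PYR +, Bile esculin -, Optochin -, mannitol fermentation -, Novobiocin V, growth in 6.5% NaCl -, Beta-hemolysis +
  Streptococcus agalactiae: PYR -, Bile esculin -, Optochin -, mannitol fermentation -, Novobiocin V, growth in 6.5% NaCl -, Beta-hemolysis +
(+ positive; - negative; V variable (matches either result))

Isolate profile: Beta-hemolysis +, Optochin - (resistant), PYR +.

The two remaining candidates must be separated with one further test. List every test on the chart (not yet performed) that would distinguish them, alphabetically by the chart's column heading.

PYR +: excludes 7 organisms — 2 left.
Beta-hemolysis +: all 2 remaining candidates are consistent.
Optochin -: all 2 remaining candidates are consistent.
Two candidates remain: Staphylococcus lugdunensis and Streptococcus pyogenes.
  Bile esculin: - vs - — same for both, does not separate.
  mannitol fermentation: V vs - — variable for at least one, does not separate.
  Novobiocin: + vs V — variable for at least one, does not separate.
  growth in 6.5% NaCl: Staphylococcus lugdunensis +, Streptococcus pyogenes - — discriminates.

growth in 6.5% NaCl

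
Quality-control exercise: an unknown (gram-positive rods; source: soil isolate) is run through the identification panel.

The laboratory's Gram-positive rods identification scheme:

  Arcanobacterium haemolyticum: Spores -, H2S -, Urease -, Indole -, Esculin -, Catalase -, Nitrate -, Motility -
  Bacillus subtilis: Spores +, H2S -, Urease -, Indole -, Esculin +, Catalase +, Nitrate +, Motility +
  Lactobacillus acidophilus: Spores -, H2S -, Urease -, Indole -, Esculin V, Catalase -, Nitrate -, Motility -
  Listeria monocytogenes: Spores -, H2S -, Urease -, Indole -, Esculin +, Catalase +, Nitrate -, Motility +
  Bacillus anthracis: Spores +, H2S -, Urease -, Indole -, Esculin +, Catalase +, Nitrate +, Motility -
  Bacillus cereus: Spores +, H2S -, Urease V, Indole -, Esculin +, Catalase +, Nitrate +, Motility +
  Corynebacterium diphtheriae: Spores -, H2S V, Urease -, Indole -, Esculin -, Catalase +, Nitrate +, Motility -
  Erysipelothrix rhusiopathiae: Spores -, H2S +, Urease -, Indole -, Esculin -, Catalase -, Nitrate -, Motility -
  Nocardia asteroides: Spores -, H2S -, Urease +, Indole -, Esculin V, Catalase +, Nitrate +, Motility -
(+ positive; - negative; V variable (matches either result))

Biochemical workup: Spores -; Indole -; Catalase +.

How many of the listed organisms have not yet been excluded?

Catalase +: excludes Arcanobacterium haemolyticum, Lactobacillus acidophilus, Erysipelothrix rhusiopathiae — 6 left.
Spores -: excludes Bacillus subtilis, Bacillus anthracis, Bacillus cereus — 3 left.
Indole -: all 3 remaining candidates are consistent.
Still consistent: Corynebacterium diphtheriae, Listeria monocytogenes, Nocardia asteroides.

3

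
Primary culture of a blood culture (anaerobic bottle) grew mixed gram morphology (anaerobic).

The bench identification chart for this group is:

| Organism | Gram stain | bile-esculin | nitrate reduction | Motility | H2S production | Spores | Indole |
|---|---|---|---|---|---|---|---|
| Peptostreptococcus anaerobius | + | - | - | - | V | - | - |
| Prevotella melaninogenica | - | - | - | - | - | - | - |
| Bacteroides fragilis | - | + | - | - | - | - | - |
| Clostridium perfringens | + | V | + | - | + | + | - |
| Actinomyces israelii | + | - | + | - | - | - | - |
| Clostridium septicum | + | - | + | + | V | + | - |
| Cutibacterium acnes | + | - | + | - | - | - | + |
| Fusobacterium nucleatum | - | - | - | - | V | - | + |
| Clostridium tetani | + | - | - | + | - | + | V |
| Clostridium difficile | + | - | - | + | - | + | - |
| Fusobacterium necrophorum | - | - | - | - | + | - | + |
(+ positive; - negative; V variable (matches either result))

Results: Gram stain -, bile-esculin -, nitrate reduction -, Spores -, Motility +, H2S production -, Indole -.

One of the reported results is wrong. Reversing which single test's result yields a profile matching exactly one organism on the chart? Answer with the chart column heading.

As reported, no row in the chart matches all 7 reactions.
Reversing bile-esculin → still no organism matches.
Reversing Gram stain → still no organism matches.
Reversing nitrate reduction → still no organism matches.
Reversing H2S production → still no organism matches.
Reversing Motility (to -) → unique match: Prevotella melaninogenica.
Reversing Spores → still no organism matches.
Reversing Indole → still no organism matches.

Motility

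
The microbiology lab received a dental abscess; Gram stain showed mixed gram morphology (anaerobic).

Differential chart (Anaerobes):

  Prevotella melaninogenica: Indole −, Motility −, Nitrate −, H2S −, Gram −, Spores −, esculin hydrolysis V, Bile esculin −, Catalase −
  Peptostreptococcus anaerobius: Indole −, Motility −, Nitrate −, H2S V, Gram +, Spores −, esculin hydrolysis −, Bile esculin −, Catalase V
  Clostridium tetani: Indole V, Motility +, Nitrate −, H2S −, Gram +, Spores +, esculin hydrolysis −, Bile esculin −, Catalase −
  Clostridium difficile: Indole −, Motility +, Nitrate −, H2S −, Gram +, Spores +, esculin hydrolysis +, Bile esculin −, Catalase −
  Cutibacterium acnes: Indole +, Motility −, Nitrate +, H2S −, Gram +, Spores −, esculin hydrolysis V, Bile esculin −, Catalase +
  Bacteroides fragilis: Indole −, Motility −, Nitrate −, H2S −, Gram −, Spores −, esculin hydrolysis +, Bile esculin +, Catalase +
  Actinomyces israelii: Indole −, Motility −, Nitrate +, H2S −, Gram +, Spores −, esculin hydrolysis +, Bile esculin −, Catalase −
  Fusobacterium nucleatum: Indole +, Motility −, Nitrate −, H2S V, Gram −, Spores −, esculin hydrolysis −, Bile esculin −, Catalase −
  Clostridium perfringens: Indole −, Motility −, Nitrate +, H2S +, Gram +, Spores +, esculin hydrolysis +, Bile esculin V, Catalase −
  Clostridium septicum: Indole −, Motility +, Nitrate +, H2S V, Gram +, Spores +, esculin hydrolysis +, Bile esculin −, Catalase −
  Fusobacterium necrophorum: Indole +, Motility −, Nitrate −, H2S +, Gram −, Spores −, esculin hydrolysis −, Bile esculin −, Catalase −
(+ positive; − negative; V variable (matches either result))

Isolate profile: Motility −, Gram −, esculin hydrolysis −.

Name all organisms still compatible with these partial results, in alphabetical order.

esculin hydrolysis −: excludes 5 organisms — 6 left.
Gram −: excludes Peptostreptococcus anaerobius, Clostridium tetani, Cutibacterium acnes — 3 left.
Motility −: all 3 remaining candidates are consistent.

Fusobacterium necrophorum, Fusobacterium nucleatum, Prevotella melaninogenica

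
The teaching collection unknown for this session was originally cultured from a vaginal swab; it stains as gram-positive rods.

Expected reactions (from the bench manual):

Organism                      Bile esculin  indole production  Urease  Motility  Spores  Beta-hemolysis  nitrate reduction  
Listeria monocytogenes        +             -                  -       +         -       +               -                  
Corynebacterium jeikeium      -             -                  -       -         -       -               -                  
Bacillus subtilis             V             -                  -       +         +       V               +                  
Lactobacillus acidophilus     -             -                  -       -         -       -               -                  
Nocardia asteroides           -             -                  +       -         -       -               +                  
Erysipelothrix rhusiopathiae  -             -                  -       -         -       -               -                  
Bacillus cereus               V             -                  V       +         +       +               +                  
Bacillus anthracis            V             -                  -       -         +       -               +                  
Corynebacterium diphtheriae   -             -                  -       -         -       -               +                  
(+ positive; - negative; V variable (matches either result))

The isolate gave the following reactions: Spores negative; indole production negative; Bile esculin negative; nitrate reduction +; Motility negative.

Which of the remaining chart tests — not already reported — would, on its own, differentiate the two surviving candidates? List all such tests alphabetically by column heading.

indole production -: all 9 remaining candidates are consistent.
Bile esculin -: excludes Listeria monocytogenes — 8 left.
nitrate reduction +: excludes Corynebacterium jeikeium, Lactobacillus acidophilus, Erysipelothrix rhusiopathiae — 5 left.
Motility -: excludes Bacillus subtilis, Bacillus cereus — 3 left.
Spores -: excludes Bacillus anthracis — 2 left.
Two candidates remain: Corynebacterium diphtheriae and Nocardia asteroides.
  Urease: Corynebacterium diphtheriae -, Nocardia asteroides + — discriminates.
  Beta-hemolysis: - vs - — same for both, does not separate.

Urease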